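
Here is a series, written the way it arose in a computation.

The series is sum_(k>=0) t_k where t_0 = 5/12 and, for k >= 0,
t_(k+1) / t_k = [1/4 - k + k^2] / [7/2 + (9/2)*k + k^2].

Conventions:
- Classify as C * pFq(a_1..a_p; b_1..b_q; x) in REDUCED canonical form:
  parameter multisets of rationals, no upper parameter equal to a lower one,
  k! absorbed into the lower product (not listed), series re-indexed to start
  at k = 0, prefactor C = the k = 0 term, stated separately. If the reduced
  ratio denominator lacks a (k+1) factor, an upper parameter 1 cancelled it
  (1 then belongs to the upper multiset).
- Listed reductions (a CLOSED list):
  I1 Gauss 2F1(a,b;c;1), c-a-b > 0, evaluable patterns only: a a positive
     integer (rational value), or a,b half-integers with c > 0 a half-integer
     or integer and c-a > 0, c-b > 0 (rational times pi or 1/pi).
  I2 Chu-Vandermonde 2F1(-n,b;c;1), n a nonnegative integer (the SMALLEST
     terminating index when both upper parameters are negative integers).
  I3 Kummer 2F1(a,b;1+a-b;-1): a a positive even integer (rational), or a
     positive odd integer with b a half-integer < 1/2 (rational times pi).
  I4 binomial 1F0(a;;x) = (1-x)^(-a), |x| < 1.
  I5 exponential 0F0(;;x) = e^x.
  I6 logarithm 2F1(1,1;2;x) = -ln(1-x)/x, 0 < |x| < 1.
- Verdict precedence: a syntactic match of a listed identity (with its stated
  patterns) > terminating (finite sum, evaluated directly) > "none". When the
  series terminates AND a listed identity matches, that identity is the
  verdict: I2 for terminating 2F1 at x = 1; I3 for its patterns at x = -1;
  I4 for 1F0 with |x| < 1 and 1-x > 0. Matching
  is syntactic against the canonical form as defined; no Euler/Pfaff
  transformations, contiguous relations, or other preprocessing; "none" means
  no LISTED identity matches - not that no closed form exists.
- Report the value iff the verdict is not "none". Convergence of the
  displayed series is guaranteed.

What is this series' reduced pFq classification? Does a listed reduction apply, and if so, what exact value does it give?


Prefactor 5/12, argument 1: 2F1 with upper {-1/2, -1/2} over lower {7/2}. Verdict: Gauss (I1, half-integer pattern) fires (x = 1; upper {-1/2, -1/2} half-integers, c = 7/2 in the evaluable pattern). Hence: (875/6144) * pi.

Key observation: t_0 = 5/12 here, and the expanded ratio factors over Q; C = 5/12, x = 1, roots give parameters.
Consecutive-term ratio: r(k) = 1 * (k-1/2) (k-1/2) / [(k+7/2) (k+1)] - rational; roots negated = parameters, x = 1, C = 5/12.


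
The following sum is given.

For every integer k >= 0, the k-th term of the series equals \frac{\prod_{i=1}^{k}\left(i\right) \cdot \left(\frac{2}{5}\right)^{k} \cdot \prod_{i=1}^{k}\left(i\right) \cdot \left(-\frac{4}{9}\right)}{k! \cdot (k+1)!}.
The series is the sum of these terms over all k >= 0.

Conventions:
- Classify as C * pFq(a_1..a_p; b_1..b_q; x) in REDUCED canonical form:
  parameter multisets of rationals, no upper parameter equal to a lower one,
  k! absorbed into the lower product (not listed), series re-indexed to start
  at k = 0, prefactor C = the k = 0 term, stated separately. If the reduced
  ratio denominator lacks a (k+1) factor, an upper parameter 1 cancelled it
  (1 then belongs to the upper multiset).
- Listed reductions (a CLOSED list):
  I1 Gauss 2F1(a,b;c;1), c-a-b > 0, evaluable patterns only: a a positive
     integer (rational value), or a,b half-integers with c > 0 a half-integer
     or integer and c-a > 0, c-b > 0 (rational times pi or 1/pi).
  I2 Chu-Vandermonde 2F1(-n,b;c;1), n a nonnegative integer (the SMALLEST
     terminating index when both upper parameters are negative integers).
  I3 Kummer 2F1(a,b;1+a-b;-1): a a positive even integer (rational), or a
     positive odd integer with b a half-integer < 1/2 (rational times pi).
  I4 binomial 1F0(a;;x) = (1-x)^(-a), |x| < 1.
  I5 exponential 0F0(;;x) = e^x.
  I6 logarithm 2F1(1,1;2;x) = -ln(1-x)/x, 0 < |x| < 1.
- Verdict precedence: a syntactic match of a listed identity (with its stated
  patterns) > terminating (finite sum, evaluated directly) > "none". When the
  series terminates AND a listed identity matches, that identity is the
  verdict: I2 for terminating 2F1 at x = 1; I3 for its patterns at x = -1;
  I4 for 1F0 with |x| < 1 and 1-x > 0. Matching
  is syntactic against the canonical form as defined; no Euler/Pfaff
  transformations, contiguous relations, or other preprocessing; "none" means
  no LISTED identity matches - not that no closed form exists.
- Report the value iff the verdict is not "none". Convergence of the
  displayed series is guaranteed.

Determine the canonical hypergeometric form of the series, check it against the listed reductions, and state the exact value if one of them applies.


x = \frac{2}{5} here; the reduced form reads 2F1, upper {1, 1}, lower {2}, C = -\frac{4}{9}. Verdict: this is logarithm (I6) (the logarithm: parameters (1,1;2), x = \frac{2}{5}). Value: \frac{10}{9} \cdot \ln\left(\frac{3}{5}\right).

Key step: with t_0 = -\frac{4}{9}, the running product (prefactor -4/9) telescopes to a rising factorial.
Term ratio: r(k) = \frac{2}{5} * (k+1) (k+1) / [(k+2) (k+1)] - rational in k, leading ratio \frac{2}{5}; with t_0 = -\frac{4}{9}, classification follows.


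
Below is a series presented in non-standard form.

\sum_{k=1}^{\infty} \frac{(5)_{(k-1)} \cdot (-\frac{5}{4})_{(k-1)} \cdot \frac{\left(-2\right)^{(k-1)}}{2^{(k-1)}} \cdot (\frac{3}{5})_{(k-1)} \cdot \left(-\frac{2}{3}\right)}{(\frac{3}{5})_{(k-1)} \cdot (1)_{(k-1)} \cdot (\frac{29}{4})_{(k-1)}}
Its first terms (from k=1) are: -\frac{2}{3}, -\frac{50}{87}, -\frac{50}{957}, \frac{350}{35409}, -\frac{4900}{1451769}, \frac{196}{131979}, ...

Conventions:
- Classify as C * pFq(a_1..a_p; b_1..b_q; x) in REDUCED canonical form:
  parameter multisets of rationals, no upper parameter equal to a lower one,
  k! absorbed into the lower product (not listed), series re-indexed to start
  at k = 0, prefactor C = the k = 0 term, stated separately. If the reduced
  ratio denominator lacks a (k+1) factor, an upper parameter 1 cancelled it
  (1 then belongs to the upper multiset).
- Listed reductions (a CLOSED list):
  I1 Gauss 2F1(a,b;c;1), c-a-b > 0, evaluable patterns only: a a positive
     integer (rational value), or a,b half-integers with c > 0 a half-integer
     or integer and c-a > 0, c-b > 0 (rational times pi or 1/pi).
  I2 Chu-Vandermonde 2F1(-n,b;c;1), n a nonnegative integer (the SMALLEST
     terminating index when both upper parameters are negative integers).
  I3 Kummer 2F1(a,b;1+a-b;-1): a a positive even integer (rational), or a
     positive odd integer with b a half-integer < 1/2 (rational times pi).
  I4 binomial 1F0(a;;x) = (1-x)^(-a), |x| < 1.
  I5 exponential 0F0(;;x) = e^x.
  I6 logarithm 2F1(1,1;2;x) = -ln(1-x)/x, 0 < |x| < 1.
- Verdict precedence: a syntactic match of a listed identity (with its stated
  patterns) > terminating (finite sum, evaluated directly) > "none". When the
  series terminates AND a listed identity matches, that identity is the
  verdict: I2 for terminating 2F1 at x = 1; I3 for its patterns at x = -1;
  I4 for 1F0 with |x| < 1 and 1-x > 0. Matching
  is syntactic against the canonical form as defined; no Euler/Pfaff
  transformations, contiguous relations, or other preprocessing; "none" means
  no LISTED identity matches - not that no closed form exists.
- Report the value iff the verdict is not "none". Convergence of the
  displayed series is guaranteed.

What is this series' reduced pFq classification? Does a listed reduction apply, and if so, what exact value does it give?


The series (x = -1) is 2F1: upper {-\frac{5}{4}, 5}, lower {\frac{29}{4}}, prefactor -\frac{2}{3}. Verdict: no listed reduction: x = -1 and upper {-\frac{5}{4}, 5} fail every I1-I6 pattern.

Structural cue: t_0 being -\frac{2}{3}, (1)_k (C = -2/3) is k! itself.
Step ratio: r(k) = -1 * (k-\frac{5}{4}) (k+5) / [(k+\frac{29}{4}) (k+1)] - rational; roots negated = parameters, x = -1, C = -\frac{2}{3}.


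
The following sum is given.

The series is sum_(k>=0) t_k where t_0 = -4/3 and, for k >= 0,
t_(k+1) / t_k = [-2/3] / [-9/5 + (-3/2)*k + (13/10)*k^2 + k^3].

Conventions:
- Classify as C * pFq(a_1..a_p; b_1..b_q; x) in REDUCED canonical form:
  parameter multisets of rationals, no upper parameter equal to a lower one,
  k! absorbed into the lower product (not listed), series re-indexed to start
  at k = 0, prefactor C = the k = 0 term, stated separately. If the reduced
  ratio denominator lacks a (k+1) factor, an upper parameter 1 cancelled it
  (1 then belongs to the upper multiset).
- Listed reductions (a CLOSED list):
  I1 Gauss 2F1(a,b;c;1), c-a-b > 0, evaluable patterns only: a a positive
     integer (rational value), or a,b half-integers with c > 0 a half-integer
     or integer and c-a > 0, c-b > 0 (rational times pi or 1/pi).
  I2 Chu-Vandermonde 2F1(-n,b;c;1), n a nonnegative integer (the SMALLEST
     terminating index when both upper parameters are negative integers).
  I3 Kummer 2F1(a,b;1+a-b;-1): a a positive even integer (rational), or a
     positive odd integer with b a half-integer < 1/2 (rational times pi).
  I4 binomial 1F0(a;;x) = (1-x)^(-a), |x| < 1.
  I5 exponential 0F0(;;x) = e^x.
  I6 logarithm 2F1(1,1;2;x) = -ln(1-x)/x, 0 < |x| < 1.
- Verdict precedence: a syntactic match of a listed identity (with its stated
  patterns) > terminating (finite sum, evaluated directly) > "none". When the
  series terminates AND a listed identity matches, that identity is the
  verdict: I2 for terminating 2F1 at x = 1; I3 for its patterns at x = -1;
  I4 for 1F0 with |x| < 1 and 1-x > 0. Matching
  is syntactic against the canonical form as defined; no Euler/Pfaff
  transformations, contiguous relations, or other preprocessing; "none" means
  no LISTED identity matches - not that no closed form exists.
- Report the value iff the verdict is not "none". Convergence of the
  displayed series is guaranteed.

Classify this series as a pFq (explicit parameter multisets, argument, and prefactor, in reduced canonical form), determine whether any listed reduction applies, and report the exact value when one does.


Structural cue: t_0 being -4/3, factor the ratio over Q (prefactor -4/3): negated roots = parameters.
Term ratio: r(k) = (-2/3) * 1 / [(k-6/5) (k+3/2) (k+1)] - rational in k, leading ratio (-2/3); with t_0 = -4/3, classification follows.

This is -4/3 * 0F2(-; -6/5, 3/2; -2/3) in reduced canonical form. Verdict: none. A 0F2 with upper {-} fits none of I1-I6 at x = -2/3; the sum runs forever.


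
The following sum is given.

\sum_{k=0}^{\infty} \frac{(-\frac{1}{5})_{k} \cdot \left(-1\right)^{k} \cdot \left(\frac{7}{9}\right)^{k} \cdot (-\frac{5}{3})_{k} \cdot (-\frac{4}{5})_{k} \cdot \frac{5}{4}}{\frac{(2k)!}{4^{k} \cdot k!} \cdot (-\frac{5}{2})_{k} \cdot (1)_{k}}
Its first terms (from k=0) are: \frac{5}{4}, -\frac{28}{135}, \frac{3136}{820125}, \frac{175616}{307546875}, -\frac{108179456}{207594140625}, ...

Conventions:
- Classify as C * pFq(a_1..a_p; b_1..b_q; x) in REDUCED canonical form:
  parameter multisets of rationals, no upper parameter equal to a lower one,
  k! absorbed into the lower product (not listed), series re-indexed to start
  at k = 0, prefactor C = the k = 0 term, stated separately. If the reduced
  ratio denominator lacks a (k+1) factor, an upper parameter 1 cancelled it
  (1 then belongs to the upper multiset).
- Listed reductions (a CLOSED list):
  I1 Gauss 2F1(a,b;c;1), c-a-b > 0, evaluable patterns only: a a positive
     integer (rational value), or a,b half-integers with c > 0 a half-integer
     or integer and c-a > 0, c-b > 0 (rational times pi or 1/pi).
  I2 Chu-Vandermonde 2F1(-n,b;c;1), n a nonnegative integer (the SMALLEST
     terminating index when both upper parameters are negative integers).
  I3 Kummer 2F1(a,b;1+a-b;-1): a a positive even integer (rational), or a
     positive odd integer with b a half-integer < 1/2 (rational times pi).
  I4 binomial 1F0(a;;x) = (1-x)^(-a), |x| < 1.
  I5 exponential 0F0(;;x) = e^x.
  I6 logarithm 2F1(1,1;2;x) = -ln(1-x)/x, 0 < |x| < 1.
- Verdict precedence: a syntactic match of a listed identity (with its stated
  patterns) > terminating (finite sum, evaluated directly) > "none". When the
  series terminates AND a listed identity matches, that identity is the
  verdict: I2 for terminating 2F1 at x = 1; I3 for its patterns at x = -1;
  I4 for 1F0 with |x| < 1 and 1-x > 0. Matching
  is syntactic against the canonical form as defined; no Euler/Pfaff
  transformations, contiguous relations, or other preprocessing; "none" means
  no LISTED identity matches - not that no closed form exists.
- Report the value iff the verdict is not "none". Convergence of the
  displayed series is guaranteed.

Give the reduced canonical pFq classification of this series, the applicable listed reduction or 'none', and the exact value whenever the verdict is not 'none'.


Key observation: x = -\frac{7}{9} and the lower (2k)!/(4^k k!) block (C = 5/4, x = -7/9) is (1/2)_k.
Consecutive-term ratio: r(k) = -\frac{7}{9} * (k-\frac{5}{3}) (k-\frac{4}{5}) (k-\frac{1}{5}) / [(k-\frac{5}{2}) (k+\frac{1}{2}) (k+1)] - rational in k. x = -\frac{7}{9}; t_0 = \frac{5}{4}; negate the roots.

The series (x = -\frac{7}{9}) is 3F2: upper {-\frac{5}{3}, -\frac{4}{5}, -\frac{1}{5}}, lower {-\frac{5}{2}, \frac{1}{2}}, prefactor \frac{5}{4}. Verdict: none - this 3F2 at x = -\frac{7}{9} matches no listed pattern, and upper {-\frac{5}{3}, -\frac{4}{5}, -\frac{1}{5}} holds no stopper.


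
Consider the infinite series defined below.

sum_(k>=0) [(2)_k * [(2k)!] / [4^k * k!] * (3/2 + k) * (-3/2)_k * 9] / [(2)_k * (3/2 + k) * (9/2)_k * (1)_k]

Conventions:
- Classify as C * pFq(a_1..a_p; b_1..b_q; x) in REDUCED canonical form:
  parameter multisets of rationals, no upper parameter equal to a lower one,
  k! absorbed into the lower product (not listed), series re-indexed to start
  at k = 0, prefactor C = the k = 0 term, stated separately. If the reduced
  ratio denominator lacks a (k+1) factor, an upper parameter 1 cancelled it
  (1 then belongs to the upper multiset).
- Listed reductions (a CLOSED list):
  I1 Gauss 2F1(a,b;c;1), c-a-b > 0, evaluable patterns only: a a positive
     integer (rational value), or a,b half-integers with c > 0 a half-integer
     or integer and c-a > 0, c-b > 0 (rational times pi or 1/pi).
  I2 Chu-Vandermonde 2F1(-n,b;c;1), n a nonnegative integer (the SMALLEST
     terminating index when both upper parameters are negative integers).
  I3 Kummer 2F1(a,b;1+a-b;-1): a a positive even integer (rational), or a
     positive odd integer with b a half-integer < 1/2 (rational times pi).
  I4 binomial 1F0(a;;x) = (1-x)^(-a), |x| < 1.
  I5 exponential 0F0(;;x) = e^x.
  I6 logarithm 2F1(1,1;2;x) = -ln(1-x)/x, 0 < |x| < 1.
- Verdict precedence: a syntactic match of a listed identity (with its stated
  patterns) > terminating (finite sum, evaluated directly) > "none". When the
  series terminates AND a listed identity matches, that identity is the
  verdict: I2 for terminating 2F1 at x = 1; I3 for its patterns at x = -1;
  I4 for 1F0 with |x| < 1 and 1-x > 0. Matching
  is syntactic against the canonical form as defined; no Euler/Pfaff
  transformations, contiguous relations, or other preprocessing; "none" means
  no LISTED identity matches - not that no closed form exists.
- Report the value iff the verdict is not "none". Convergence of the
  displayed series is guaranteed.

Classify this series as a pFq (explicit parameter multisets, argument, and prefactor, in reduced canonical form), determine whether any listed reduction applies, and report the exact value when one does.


With C = 9: the canonical form is 2F1(-3/2, 1/2; 9/2; 1). Verdict: the half-integer Gauss pattern (I1) fires (x = 1; upper {-3/2, 1/2} half-integers, c = 9/2 in the evaluable pattern). Value: (19845/8192) * pi.

Structural cue: t_0 being 9, the parameter 2 appears in both the upper and lower lists and cancels (alongside the other common factor).
Adjacent-term ratio: r(k) = 1 * (k-3/2) (k+1/2) / [(k+9/2) (k+1)] - rational; roots negated = parameters, x = 1, C = 9.


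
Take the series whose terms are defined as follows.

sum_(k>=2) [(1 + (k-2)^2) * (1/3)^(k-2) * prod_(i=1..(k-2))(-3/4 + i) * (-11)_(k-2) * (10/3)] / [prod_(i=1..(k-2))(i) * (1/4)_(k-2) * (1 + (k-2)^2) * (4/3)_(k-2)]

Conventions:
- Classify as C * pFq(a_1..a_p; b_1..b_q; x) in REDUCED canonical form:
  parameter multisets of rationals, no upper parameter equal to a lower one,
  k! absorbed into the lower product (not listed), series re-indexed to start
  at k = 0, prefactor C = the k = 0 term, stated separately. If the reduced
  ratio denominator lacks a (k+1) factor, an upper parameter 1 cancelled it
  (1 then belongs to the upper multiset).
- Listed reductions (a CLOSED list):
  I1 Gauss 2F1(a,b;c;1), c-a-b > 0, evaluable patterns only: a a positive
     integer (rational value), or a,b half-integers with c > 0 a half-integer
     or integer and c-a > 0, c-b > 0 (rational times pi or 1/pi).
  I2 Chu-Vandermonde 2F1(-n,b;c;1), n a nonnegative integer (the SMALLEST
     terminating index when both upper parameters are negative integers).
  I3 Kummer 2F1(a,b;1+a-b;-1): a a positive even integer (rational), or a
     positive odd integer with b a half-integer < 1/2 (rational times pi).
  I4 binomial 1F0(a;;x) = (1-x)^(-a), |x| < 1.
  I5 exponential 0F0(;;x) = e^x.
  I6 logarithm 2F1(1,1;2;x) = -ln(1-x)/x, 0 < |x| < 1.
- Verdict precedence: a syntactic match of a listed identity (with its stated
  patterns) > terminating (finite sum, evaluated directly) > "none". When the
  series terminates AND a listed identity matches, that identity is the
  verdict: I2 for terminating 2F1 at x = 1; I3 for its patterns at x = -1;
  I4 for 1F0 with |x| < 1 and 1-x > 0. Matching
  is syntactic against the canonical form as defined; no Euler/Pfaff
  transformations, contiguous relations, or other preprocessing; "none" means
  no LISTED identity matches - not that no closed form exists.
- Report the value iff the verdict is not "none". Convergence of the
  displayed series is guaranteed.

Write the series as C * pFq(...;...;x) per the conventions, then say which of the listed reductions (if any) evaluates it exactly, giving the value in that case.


Reduced: x = 1/3, 1F1, upper = {-11}, lower = {4/3}, C = 10/3. Verdict: terminating at k = 11: the factor (-11)_k kills every later term; summing the 12 survivors is exact. Hence: -1747443757239/1796123929600.

Key observation: from the first term 10/3: the product of the first k integers (C = 10/3) is k!.
Adjacent-term ratio: r(k) = (1/3) * (k-11) / [(k+4/3) (k+1)] - rational in k, leading ratio (1/3); with t_0 = 10/3, classification follows.


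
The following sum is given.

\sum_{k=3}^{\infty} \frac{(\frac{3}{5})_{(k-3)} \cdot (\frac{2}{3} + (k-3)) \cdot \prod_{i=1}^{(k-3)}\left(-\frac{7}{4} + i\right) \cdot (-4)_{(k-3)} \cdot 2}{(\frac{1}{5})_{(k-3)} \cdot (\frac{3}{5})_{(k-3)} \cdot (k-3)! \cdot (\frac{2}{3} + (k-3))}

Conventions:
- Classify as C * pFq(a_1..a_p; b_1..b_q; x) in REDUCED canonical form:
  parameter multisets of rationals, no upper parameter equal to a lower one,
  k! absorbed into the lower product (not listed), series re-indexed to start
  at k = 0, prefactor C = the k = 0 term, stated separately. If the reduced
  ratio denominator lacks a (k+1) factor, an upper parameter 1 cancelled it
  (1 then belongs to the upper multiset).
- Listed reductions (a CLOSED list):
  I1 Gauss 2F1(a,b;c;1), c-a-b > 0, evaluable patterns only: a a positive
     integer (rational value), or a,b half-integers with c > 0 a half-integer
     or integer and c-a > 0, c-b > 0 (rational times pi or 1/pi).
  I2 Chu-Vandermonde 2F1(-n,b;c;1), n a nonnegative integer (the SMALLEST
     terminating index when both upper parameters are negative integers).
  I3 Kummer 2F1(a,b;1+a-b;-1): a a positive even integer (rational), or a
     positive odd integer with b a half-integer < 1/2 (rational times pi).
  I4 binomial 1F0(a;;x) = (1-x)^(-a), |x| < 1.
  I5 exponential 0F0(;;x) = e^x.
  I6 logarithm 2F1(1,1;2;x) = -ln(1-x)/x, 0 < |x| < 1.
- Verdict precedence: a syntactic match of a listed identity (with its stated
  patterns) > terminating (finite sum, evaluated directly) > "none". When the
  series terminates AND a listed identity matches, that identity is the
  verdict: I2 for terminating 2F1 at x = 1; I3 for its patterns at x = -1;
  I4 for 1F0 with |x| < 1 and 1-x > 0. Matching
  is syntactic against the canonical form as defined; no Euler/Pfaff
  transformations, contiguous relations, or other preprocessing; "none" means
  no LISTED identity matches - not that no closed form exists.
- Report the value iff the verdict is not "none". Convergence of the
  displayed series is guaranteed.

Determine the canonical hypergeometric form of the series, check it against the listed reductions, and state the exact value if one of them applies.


First insight: with t_0 = 2, the running product (C = 2) telescopes to a rising factorial.
Ratio: r(k) = 1 * (k-4) (k-\frac{3}{4}) / [(k+\frac{1}{5}) (k+1)] - rational in k, leading ratio 1; with t_0 = 2, classification follows.

x = 1 here; the reduced form reads 2F1, upper {-4, -\frac{3}{4}}, lower {\frac{1}{5}}, C = 2. Verdict at x = 1: Vandermonde's identity (I2) matches (terminating 2F1 at x = 1 with n = 4, b = -3/4, c = \frac{1}{5}). Exact value: \frac{1151267}{45056}.


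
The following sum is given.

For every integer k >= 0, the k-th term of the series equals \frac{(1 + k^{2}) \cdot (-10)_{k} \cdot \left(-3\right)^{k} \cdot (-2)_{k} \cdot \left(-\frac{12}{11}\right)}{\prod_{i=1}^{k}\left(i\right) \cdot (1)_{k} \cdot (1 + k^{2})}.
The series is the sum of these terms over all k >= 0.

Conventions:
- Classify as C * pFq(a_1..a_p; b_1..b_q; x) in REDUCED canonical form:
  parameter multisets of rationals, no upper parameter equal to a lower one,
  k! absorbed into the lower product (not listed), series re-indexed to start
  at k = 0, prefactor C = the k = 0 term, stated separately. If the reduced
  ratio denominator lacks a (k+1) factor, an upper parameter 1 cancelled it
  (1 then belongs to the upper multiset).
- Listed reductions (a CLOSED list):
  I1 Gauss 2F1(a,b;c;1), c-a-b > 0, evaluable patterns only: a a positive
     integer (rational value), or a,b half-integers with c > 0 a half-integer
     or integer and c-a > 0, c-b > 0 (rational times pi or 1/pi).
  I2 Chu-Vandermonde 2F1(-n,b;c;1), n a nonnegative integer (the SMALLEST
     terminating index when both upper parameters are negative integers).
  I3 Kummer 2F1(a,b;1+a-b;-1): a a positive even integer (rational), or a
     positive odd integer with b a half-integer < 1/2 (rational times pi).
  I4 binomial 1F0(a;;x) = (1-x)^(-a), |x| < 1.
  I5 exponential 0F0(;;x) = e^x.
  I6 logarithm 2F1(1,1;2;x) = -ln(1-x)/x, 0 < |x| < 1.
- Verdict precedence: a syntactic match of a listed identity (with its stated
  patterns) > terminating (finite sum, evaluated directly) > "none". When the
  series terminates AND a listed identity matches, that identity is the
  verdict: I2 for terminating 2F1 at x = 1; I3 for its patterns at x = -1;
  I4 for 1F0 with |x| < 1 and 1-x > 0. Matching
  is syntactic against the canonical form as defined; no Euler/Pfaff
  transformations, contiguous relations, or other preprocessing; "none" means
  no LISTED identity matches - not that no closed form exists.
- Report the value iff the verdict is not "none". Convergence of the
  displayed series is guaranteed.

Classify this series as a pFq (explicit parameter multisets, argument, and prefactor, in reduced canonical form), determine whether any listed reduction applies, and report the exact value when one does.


Classification (C = -\frac{12}{11}): 2F1 with upper {-10, -2}, lower {1}, argument x = -3. Verdict: terminating - upper -2 stops the sum at k = 2; the 3 terms are added exactly. Sum: -\frac{4152}{11}.

The tell: t_0 being -\frac{12}{11}, striking the common factor k^2 + 1 reduces the term (C = -12/11).
Consecutive-term ratio: r(k) = -3 * (k-10) (k-2) / [(k+1) (k+1)] ; factor over Q: parameters, x = -3, and C = -\frac{12}{11}.


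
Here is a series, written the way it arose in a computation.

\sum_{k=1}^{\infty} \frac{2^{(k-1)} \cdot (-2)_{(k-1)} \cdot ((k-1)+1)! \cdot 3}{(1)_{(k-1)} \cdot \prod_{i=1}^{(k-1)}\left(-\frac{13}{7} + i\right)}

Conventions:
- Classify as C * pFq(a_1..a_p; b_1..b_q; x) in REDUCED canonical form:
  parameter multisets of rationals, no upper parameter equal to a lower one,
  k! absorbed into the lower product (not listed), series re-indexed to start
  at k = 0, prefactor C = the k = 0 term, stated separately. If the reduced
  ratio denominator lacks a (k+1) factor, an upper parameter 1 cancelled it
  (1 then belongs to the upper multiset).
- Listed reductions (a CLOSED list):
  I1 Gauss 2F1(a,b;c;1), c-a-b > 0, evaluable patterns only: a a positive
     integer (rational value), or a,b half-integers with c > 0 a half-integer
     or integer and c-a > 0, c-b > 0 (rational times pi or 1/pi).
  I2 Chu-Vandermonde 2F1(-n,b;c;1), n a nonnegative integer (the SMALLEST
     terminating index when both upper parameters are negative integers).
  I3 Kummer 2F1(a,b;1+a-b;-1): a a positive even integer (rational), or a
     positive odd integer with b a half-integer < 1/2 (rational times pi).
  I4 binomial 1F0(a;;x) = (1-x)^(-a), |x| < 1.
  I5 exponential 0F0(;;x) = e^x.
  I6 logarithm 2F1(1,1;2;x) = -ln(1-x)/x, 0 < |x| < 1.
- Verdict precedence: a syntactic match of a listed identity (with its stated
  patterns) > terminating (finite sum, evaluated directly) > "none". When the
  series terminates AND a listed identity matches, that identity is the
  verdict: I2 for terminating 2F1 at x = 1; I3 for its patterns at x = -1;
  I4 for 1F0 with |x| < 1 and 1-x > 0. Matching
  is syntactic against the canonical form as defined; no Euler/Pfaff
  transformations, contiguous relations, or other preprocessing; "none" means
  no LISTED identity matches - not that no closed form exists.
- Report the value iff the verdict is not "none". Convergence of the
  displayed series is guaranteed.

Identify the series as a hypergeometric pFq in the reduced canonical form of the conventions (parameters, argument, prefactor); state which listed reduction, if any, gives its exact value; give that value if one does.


With C = 3: the canonical form is 2F1(-2, 2; -\frac{6}{7}; 2). Verdict: terminating - the sum ends at index 2 because -2 is a negative integer; exact evaluation follows. Hence: -557.

The tell: t_0 = 3 here, and (1)_k (C = 3, x = 2) is k! itself.
Term ratio: r(k) = 2 * (k-2) (k+2) / [(k-\frac{6}{7}) (k+1)] - rational; roots negated = parameters, x = 2, C = 3.


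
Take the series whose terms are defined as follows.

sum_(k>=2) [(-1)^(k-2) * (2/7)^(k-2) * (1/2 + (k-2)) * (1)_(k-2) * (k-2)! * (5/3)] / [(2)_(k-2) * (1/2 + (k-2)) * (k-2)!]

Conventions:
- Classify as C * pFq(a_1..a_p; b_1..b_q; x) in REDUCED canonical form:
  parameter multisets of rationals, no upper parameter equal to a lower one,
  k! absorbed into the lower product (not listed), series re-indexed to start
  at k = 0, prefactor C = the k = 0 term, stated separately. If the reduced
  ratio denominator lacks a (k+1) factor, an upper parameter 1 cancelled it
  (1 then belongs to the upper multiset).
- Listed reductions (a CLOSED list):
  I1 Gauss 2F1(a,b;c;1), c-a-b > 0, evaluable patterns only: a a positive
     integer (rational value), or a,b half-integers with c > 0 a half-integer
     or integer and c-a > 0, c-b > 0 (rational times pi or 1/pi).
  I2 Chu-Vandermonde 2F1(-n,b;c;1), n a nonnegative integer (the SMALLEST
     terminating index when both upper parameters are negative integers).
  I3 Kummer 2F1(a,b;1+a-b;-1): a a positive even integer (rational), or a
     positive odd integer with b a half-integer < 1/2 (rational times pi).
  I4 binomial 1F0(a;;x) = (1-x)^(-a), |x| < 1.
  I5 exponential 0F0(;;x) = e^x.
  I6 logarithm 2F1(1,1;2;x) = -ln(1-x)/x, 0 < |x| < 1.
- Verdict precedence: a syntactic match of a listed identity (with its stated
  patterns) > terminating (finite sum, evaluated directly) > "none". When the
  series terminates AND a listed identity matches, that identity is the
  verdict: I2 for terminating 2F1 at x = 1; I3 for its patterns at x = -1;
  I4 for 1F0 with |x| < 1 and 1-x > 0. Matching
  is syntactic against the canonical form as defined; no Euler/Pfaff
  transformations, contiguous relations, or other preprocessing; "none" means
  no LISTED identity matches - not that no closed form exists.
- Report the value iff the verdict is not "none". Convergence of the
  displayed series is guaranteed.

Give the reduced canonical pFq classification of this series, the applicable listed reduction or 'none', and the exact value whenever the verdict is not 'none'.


x = -2/7 here; the reduced form reads 2F1, upper {1, 1}, lower {2}, C = 5/3. Verdict: the I6 logarithm reduction fires (the logarithm: parameters (1,1;2), x = -2/7). Its exact value is (35/6) * ln(9/7).

The tell: with t_0 = 5/3, the factorial ratio (C = 5/3, x = -2/7) (k+a-1)!/(a-1)! is a rising factorial (a)_k.
Step ratio: r(k) = (-2/7) * (k+1) (k+1) / [(k+2) (k+1)] - rational in k. x = (-2/7); t_0 = 5/3; negate the roots.


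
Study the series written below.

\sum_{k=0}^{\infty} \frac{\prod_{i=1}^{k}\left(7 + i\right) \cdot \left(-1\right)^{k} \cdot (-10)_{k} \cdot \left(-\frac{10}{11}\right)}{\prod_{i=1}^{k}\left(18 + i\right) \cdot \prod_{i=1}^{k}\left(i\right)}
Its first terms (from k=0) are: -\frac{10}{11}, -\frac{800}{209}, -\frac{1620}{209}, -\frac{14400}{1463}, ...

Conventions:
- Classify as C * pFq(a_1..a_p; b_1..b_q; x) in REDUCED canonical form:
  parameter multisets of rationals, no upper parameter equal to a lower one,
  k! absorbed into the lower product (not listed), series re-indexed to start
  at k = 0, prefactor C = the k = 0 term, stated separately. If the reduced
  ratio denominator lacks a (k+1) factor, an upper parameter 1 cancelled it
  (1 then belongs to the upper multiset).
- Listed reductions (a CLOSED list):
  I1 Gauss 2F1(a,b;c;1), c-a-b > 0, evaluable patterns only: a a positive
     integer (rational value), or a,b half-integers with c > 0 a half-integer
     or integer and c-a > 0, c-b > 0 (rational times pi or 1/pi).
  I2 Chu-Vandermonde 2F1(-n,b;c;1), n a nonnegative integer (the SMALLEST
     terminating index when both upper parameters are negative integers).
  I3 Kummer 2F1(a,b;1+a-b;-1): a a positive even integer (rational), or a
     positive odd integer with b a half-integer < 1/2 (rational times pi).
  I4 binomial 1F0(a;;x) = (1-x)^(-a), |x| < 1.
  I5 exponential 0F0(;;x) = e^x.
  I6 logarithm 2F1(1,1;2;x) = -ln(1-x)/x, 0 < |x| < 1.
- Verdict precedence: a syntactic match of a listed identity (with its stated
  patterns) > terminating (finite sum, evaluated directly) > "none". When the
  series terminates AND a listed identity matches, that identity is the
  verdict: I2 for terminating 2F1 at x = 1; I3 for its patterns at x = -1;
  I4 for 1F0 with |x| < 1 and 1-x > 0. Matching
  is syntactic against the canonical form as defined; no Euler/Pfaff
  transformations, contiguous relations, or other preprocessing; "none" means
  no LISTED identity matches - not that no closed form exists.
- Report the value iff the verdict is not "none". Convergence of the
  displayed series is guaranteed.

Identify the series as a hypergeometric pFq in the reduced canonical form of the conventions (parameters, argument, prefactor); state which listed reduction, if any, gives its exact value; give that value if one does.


Reduced: x = -1, 2F1, upper = {-10, 8}, lower = {19}, C = -\frac{10}{11}. Verdict (x = -1): Kummer (I3) applies (x = -1; c = 19 equals 1+a-b for upper {-10, 8}: listed pattern). Value: -\frac{3060}{77}.

Key step: t_0 = -\frac{10}{11} here, and the lower running product (prefactor -10/11) is a rising factorial.
Step ratio: r(k) = -1 * (k-10) (k+8) / [(k+19) (k+1)] - rational in k. x = -1; t_0 = -\frac{10}{11}; negate the roots.


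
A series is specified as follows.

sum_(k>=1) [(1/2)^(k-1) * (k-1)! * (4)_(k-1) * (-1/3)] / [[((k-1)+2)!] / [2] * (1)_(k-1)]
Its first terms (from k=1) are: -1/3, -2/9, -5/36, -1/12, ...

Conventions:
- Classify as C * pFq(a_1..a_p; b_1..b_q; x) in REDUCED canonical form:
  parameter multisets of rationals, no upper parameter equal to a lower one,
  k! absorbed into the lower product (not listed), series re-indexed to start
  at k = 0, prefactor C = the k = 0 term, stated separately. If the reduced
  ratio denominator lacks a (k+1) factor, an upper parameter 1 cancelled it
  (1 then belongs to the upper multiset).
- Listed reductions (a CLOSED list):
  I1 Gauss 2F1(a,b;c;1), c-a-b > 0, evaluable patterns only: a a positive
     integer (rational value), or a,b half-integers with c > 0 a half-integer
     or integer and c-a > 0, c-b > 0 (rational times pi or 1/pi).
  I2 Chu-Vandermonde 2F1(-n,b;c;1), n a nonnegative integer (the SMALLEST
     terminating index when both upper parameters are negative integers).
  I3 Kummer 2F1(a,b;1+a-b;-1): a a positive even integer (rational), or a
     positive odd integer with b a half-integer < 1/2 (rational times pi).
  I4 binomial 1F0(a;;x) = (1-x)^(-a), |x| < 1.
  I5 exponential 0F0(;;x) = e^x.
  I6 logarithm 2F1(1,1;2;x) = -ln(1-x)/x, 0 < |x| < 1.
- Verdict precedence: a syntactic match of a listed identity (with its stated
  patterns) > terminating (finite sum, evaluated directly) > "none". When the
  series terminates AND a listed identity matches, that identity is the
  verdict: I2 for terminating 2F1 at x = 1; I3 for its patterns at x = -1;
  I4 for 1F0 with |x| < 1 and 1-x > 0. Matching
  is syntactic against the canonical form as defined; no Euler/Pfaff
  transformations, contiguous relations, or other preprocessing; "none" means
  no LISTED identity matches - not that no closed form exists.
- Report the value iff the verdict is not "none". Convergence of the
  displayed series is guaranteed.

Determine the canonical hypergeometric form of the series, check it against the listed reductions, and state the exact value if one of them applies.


The series (x = 1/2) is 2F1: upper {1, 4}, lower {3}, prefactor -1/3. Verdict: none. Every listed pattern misses the 2F1 form at 1/2, upper {1, 4}.

Key observation: x = (1/2) and the factorial ratio (C = -1/3, x = 1/2) (k+a-1)!/(a-1)! is a rising factorial (a)_k.
Adjacent-term ratio: r(k) = (1/2) * (k+1) (k+4) / [(k+3) (k+1)] - poly over poly, x = (1/2) from leading terms; C = -1/3 at k = 0.


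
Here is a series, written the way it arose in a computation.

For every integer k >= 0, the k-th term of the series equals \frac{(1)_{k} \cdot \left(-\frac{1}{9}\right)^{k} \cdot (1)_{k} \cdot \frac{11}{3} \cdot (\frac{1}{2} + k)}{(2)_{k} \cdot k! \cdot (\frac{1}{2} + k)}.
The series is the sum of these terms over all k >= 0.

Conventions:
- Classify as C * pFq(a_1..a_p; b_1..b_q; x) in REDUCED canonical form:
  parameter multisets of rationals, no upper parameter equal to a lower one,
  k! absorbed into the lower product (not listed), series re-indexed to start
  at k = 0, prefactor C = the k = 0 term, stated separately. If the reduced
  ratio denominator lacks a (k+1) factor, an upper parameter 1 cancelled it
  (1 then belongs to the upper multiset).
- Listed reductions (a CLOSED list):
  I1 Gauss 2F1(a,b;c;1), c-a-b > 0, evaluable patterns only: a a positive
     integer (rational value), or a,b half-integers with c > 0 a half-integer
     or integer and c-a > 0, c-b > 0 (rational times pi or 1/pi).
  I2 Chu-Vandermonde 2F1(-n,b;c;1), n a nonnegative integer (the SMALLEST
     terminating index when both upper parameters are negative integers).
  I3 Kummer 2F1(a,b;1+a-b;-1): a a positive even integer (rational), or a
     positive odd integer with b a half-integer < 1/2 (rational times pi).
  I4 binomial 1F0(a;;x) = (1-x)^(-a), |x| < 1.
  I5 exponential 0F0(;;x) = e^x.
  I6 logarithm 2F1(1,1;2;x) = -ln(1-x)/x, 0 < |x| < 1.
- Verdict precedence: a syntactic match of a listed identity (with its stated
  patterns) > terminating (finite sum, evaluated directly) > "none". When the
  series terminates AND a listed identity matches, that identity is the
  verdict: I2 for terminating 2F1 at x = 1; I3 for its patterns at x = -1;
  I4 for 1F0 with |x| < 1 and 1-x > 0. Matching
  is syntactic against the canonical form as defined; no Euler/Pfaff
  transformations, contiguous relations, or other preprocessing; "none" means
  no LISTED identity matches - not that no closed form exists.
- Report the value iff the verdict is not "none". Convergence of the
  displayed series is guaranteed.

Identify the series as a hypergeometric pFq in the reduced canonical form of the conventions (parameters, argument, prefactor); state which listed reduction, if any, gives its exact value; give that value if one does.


This is \frac{11}{3} * 2F1(1, 1; 2; -\frac{1}{9}) in reduced canonical form. Verdict: the logarithmic series (I6) matches (the logarithm: parameters (1,1;2), x = -\frac{1}{9}). Its exact value is 33 \cdot \ln\left(\frac{10}{9}\right).

Structural cue: x = -\frac{1}{9} and striking the common factor k + 1/2 reduces the term (prefactor 11/3).
Adjacent-term ratio: r(k) = -\frac{1}{9} * (k+1) (k+1) / [(k+2) (k+1)] - rational; roots negated = parameters, x = -\frac{1}{9}, C = \frac{11}{3}.


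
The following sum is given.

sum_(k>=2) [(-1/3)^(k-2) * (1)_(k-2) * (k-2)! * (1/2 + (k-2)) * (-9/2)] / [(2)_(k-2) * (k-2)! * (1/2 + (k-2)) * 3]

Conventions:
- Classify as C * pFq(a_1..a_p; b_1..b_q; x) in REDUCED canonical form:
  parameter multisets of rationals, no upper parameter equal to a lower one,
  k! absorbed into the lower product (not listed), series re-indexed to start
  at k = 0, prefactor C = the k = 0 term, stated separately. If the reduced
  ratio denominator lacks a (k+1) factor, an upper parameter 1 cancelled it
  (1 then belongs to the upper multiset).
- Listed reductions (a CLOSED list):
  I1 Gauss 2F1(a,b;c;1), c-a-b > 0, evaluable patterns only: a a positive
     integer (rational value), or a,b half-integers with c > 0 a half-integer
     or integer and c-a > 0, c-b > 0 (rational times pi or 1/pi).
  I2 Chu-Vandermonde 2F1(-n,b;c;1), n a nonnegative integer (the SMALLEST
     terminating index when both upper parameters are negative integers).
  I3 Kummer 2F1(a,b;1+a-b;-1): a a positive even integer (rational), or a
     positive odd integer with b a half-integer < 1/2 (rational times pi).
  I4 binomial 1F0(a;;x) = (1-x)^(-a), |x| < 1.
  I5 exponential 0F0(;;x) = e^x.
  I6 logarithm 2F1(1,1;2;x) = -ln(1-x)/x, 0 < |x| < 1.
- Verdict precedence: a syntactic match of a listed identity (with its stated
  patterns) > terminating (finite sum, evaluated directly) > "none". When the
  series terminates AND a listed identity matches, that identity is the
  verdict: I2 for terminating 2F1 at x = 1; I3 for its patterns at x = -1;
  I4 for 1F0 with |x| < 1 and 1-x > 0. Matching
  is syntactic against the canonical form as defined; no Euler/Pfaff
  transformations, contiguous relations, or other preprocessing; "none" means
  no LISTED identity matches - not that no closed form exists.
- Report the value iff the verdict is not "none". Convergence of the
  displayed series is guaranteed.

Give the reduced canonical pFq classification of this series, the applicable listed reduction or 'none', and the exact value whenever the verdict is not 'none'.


This is -3/2 * 2F1(1, 1; 2; -1/3) in reduced canonical form. Verdict at x = -1/3: the I6 logarithm reduction matches (the logarithm: parameters (1,1;2), x = -1/3). Hence: (-9/2) * ln(4/3).

Structural cue: with t_0 = -3/2, the factorial ratio (C = -3/2) (k+a-1)!/(a-1)! is a rising factorial (a)_k.
Step ratio: r(k) = (-1/3) * (k+1) (k+1) / [(k+2) (k+1)] ; factor over Q: parameters, x = (-1/3), and C = -3/2.


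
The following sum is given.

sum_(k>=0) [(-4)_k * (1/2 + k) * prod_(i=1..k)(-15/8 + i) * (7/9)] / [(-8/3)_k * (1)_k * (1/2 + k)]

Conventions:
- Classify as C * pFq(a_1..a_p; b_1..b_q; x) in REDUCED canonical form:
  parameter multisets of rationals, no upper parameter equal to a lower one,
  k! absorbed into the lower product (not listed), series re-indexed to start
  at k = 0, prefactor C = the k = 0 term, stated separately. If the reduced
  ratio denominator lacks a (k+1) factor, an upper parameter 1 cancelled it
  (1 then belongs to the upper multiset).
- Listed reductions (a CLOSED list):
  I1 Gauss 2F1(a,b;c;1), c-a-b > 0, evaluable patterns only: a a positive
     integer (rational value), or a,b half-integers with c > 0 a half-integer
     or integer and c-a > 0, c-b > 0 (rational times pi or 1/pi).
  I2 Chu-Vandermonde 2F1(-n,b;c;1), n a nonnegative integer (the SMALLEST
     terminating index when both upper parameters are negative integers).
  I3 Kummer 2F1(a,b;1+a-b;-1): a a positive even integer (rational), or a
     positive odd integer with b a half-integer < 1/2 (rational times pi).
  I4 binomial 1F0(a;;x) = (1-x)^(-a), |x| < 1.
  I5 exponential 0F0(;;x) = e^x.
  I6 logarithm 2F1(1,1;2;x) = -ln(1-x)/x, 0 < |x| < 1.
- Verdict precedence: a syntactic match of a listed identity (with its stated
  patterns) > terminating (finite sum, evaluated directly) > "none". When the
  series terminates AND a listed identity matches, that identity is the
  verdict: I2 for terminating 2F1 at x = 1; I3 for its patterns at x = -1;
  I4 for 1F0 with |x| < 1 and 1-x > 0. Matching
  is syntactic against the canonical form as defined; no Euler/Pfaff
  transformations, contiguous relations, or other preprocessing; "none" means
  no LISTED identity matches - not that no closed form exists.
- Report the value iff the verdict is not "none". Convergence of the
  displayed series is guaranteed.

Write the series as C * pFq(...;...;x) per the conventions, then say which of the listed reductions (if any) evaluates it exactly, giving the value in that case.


At argument 1: a 2F1 with upper {-4, -7/8}, lower {-8/3}, scaled by C = 7/9. Verdict: Vandermonde's identity (I2) applies (terminating 2F1 at x = 1 with n = 4, b = -7/8, c = -8/3). Its exact value is -165851/589824.

Key observation: t_0 being 7/9, (1)_k (C = 7/9) is k! itself.
Adjacent-term ratio: r(k) = 1 * (k-4) (k-7/8) / [(k-8/3) (k+1)] - rational; roots negated = parameters, x = 1, C = 7/9.
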